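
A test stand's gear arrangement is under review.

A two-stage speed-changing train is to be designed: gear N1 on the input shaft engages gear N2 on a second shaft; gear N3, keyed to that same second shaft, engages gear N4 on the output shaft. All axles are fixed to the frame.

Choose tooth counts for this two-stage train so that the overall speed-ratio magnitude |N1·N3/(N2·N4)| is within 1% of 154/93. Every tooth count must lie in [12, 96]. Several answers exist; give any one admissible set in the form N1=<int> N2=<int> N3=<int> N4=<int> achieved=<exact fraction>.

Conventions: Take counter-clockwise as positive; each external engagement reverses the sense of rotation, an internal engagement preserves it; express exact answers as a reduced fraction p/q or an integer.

topology: fixed-axis compound train — 2 stages, target 154/93
target = 154/93 in lowest terms: an exact hit needs N1·N3 = k·154 and N2·N4 = k·93 for one integer k, every count in [12, 96]; additionally prefer no 1:1 stage (N1 ≠ N2, N3 ≠ N4)
k = 1…3: no 1:1-free in-range split of k·154 and k·93 into factor pairs; take k = 4
k = 4: N1·N3 = 616 = 14·44, N2·N4 = 372 = 12·31
achieved = 14·44/(12·31) = 154/93; |achieved − target| = 0 ≤ 77/4650 ✓

N1=14 N2=12 N3=44 N4=31 achieved=154/93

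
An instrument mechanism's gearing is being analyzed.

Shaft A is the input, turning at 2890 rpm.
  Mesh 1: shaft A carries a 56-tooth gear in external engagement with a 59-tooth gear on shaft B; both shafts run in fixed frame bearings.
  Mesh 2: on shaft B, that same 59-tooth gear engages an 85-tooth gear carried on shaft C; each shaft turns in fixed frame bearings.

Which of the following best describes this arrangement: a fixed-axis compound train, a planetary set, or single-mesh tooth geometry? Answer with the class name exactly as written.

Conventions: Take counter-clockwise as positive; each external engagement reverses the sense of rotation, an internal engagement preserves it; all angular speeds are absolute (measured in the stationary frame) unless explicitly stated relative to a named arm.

topology: fixed-axis compound train — 2 meshes, A→C
classification: fixed-axis compound train

fixed-axis compound train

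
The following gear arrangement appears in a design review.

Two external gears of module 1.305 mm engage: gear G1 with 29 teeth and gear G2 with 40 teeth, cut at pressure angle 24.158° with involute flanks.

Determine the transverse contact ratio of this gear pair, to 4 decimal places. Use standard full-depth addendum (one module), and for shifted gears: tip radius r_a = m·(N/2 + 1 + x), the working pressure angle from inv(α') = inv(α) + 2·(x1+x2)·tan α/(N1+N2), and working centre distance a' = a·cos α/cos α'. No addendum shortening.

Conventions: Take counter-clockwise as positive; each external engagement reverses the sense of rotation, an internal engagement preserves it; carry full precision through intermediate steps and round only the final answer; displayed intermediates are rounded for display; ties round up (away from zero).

class = single-mesh tooth geometry [involute pair 29T × 40T, m = 1.305]
base radii: r_b1 = 17.265274, r_b2 = 23.814171
tip radii: r_a1 = 20.227500, r_a2 = 27.405000
no profile shift: α' = α, a' = a
action lengths: √(r_a1²−r_b1²) = 10.538599, √(r_a2²−r_b2²) = 13.561684
base pitch p_b = π·m·cos α = 3.740721
CR = (10.538599 + 13.561684 − 45.022500·sin 24.15800°)/3.740721 = 1.516988
contact ratio ≈ 1.5170

1.5170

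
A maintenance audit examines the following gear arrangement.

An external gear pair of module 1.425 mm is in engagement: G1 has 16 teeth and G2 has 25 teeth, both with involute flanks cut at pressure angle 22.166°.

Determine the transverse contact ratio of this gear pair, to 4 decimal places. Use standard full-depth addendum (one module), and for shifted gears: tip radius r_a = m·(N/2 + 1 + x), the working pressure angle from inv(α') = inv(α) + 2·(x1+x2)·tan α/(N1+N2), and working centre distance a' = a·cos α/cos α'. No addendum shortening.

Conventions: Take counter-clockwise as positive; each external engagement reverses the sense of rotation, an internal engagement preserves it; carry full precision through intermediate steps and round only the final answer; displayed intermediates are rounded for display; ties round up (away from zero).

1.4852

recognized (one external pair, fixed centres): single-mesh tooth geometry, m = 1.425, N1 = 16, N2 = 25
base radii: r_b1 = 10.557479, r_b2 = 16.496061
tip radii: r_a1 = 12.825000, r_a2 = 19.237500
no profile shift: α' = α, a' = a
action lengths: √(r_a1²−r_b1²) = 7.281502, √(r_a2²−r_b2²) = 9.897544
base pitch p_b = π·m·cos α = 4.145912
CR = (7.281502 + 9.897544 − 29.212500·sin 22.16600°)/4.145912 = 1.485180
contact ratio ≈ 1.4852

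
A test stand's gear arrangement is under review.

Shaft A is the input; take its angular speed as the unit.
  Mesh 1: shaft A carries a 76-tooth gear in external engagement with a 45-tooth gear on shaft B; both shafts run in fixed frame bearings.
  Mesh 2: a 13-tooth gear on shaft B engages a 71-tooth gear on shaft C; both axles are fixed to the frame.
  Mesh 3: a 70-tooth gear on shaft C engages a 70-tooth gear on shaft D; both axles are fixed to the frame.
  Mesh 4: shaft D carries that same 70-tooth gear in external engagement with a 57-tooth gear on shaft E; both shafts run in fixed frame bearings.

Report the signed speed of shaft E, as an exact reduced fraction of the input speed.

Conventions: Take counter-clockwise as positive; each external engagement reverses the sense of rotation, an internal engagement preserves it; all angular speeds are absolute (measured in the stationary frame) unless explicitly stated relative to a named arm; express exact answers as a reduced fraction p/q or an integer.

728/1917

4-mesh fixed-axis compound train (all bearings frame-fixed)
mesh 1 [76T→45T]: |ω|/ω_in = 1×76/45 = 76/45, sense flips to −
mesh 2 [13T→71T]: |ω|/ω_in = (76/45)×13/71 = 988/3195, sense flips to +
mesh 3 [70T→70T]: |ω|/ω_in = (988/3195)×70/70 = 988/3195, sense flips to −
mesh 4 [70T→57T]: |ω|/ω_in = (988/3195)×70/57 = 728/1917, sense flips to +
signed output speed (× input speed) = 728/1917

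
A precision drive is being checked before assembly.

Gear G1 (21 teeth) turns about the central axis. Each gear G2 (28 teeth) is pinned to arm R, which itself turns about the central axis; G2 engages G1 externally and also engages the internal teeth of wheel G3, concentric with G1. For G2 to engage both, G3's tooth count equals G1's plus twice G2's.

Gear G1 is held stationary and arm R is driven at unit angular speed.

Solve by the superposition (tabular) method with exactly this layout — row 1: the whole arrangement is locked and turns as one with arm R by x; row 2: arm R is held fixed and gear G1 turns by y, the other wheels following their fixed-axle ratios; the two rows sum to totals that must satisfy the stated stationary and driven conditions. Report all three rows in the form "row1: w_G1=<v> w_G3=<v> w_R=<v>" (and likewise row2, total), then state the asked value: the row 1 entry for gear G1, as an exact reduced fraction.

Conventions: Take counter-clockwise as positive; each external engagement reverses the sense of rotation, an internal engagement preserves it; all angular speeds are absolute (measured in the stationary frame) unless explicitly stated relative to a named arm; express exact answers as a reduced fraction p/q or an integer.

row1: w_G1=1 w_G3=1 w_R=1
row2: w_G1=-1 w_G3=3/11 w_R=0
total: w_G1=0 w_G3=14/11 w_R=1
asked value: 1

topology: planetary set — G1 21T / G2 28T / G3 77T, arm = carrier (Willis)
superposition row 1 [locked train]: every member turns x
row 2 (arm held, sun turns y): ω_ring = −(21/77)·y, ω_arm = 0
boundary: total ω_sun = x + y = 0 and total ω_arm = x = 1  ⇒  y = -1, x = 1
row 2 ring = −(21/77)·(-1) = 3/11
totals (row 1 + row 2): sun 1 + (-1) = 0, ring 1 + 3/11 = 14/11, arm 1 + 0 = 1
asked cell (row1, sun) = 1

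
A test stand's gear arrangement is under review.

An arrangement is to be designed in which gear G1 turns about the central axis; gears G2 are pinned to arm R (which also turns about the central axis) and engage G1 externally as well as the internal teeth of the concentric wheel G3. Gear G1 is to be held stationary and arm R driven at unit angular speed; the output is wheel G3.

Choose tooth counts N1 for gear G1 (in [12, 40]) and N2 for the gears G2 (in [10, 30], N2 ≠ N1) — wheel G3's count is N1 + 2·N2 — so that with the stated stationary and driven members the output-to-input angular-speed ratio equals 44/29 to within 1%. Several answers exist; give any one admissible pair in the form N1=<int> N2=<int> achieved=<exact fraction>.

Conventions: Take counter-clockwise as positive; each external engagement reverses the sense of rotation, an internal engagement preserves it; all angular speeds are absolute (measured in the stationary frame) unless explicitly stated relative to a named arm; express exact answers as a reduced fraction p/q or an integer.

N1=30 N2=14 achieved=44/29

topology: planetary set — design target 44/29, arm = carrier (Willis)
Willis with ω_sun = 0: ω_ring/ω_arm = (N1+N3)/N3; set equal to 44/29  ⇒  N3/N1 = 1/(44/29 − 1) = 29/15
N3 = N1 + 2·N2  ⇒  N2/N1 = (N3/N1 − 1)/2 = (29/15 − 1)/2 = 7/15
smallest multiple with N1 ≥ 12 and N2 ≥ 10: k = 2  ⇒  N1 = 2·15 = 30, N2 = 2·7 = 14 (N1 ≤ 40, N2 ≤ 30, N2 ≠ N1 ✓), N3 = 30 + 2·14 = 58
check: (N1+N3)/N3 with N1 = 30, N3 = 58 gives 44/29; |achieved − target| = 0 ≤ 11/725 ✓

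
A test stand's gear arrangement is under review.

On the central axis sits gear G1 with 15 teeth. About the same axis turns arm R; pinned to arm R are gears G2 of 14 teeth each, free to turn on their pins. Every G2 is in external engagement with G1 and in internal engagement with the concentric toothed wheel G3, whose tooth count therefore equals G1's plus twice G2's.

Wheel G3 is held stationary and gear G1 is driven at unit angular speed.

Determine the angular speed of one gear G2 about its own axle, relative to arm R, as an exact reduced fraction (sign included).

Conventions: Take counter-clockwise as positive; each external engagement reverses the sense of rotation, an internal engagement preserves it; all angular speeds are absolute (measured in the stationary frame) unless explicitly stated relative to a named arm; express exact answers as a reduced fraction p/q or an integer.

class = planetary set [G3 = 15+2·14 = 43; Willis about the carrier]
ring teeth: 15 + 2·14 = 43
15(ω_sun−ω_arm) = −43(ω_ring−ω_arm),  ω_ring = 0, ω_sun = 1
15(1−ω_arm) = −43(0−ω_arm)  ⇒  58·ω_arm = 15  ⇒  ω_arm = 15/58
sun–planet mesh: 15·(1−15/58) = −14·(ω_p−ω_arm)  ⇒  ω_p−ω_arm = -645/812
exact speed ratio = -645/812

-645/812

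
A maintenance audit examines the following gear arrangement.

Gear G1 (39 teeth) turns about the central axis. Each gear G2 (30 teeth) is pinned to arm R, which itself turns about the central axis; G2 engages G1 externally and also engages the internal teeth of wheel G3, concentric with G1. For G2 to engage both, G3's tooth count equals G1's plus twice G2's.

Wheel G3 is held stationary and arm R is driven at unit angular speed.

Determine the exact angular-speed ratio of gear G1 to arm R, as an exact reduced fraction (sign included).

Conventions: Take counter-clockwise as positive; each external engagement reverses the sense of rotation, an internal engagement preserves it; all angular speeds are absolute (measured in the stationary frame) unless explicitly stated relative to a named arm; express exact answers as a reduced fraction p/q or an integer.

class = planetary set [G3 = 39+2·30 = 99; Willis about the carrier]
ring teeth: 39 + 2·30 = 99
39(ω_sun−ω_arm) = −99(ω_ring−ω_arm),  ω_ring = 0, ω_arm = 1
ω_sun = 1 − (99/39)(0−1) = 46/13
ω_out/ω_in = 46/13

46/13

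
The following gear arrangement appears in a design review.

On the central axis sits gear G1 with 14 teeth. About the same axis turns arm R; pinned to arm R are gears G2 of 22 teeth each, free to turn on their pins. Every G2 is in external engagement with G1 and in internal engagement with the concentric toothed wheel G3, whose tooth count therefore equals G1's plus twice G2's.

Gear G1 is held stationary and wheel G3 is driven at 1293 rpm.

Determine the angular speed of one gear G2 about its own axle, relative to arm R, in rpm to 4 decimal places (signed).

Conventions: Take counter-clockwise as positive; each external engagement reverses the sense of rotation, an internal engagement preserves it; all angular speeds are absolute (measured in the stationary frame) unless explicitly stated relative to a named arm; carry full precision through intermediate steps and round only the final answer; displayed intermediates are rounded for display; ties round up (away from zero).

+662.8258 rpm

planetary set (14T centre, 22T on arm, 58T internal) — Willis relation
normalise by the input: solve with ω_ring = 1, then scale by 1293 rpm
ring teeth: 14 + 2·22 = 58
14(ω_sun−ω_arm) = −58(ω_ring−ω_arm),  ω_sun = 0, ω_ring = 1
14(0−ω_arm) = −58(1−ω_arm)  ⇒  72·ω_arm = 58  ⇒  ω_arm = 29/36
sun–planet mesh: 14·(0−29/36) = −22·(ω_p−ω_arm)  ⇒  ω_p−ω_arm = 203/396
scale: ω_p−ω_arm = 203/396 × 1293 rpm = +662.8258 rpm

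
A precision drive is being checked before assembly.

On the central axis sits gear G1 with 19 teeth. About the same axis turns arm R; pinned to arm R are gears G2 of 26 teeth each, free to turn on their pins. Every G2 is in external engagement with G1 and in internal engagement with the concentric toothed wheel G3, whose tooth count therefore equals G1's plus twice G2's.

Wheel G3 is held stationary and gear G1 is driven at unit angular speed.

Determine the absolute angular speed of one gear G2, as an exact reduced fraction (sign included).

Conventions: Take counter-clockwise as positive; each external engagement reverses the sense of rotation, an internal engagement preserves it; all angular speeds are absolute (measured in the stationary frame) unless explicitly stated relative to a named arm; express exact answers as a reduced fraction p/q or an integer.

planetary set (19T centre, 26T on arm, 71T internal) — Willis relation
ring teeth: 19 + 2·26 = 71
19(ω_sun−ω_arm) = −71(ω_ring−ω_arm),  ω_ring = 0, ω_sun = 1
19(1−ω_arm) = −71(0−ω_arm)  ⇒  90·ω_arm = 19  ⇒  ω_arm = 19/90
sun–planet mesh: 19·(1−19/90) = −26·(ω_p−ω_arm)  ⇒  ω_p−ω_arm = -1349/2340
ω_p = 19/90 − 1349/2340 = -19/52
exact speed ratio = -19/52

-19/52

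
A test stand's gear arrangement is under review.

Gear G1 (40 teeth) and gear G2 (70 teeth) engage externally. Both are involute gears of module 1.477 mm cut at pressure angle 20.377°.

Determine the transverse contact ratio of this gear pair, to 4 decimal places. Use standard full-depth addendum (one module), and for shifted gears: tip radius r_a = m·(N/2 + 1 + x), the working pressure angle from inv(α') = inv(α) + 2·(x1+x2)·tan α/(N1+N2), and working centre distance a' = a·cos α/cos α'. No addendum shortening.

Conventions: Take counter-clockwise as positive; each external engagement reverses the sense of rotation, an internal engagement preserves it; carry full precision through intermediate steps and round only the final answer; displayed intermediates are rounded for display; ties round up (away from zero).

1.7405

class = single-mesh tooth geometry [involute pair 40T × 70T, m = 1.477]
base radii: r_b1 = 27.691441, r_b2 = 48.460022
tip radii: r_a1 = 31.017000, r_a2 = 53.172000
no profile shift: α' = α, a' = a
action lengths: √(r_a1²−r_b1²) = 13.972773, √(r_a2²−r_b2²) = 21.883506
base pitch p_b = π·m·cos α = 4.349761
CR = (13.972773 + 21.883506 − 81.235000·sin 20.37700°)/4.349761 = 1.740462
contact ratio ≈ 1.7405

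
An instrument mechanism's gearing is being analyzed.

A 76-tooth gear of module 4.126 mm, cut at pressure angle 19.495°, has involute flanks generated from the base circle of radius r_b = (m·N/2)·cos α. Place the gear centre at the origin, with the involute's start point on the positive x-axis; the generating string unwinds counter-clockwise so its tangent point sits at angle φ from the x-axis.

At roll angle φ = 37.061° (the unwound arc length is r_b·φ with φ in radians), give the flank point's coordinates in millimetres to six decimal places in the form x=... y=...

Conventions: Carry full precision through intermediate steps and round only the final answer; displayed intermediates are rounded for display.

x=175.559133 y=12.783633

topology: single-mesh involute geometry — m = 4.126, N = 76
pitch radius r_p = m·N/2 = 4.126·76/2 = 156.788000
base radius r_b = r_p·cos α = 156.788000·cos 19.495° = 147.799441
roll angle φ = 37.061° = 0.64683647 rad
x = r_b·(cos φ + φ·sin φ) = 175.559133
y = r_b·(sin φ − φ·cos φ) = 12.783633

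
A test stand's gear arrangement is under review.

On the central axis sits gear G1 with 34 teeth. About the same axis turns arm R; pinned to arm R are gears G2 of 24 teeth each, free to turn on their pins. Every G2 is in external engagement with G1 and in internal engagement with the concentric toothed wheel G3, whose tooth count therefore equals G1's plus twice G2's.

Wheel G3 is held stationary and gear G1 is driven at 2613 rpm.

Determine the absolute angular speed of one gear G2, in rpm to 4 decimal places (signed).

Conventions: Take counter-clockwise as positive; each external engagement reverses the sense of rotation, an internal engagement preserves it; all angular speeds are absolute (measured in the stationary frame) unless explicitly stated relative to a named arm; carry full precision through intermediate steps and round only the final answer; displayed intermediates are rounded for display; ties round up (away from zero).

recognized (axles ride arm R): planetary set, 34/24/82 teeth
normalise by the input: solve with ω_sun = 1, then scale by 2613 rpm
ring teeth: 34 + 2·24 = 82
34(ω_sun−ω_arm) = −82(ω_ring−ω_arm),  ω_ring = 0, ω_sun = 1
34(1−ω_arm) = −82(0−ω_arm)  ⇒  116·ω_arm = 34  ⇒  ω_arm = 17/58
sun–planet mesh: 34·(1−17/58) = −24·(ω_p−ω_arm)  ⇒  ω_p−ω_arm = -697/696
ω_p = 17/58 − 697/696 = -17/24
scale: ω_p = -17/24 × 2613 rpm = -1850.8750 rpm

-1850.8750 rpm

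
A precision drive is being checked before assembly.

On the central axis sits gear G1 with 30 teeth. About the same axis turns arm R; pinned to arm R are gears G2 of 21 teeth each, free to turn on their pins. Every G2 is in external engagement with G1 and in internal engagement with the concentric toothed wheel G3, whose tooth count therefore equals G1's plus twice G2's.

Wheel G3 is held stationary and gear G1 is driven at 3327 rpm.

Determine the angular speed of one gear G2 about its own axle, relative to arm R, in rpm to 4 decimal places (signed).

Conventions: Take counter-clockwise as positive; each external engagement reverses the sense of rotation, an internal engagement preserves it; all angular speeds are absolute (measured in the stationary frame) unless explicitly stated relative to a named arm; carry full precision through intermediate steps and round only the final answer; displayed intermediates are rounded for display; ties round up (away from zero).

-3354.9580 rpm

recognized (axles ride arm R): planetary set, 30/21/72 teeth
normalise by the input: solve with ω_sun = 1, then scale by 3327 rpm
ring teeth: 30 + 2·21 = 72
30(ω_sun−ω_arm) = −72(ω_ring−ω_arm),  ω_ring = 0, ω_sun = 1
30(1−ω_arm) = −72(0−ω_arm)  ⇒  102·ω_arm = 30  ⇒  ω_arm = 5/17
sun–planet mesh: 30·(1−5/17) = −21·(ω_p−ω_arm)  ⇒  ω_p−ω_arm = -120/119
scale: ω_p−ω_arm = -120/119 × 3327 rpm = -3354.9580 rpm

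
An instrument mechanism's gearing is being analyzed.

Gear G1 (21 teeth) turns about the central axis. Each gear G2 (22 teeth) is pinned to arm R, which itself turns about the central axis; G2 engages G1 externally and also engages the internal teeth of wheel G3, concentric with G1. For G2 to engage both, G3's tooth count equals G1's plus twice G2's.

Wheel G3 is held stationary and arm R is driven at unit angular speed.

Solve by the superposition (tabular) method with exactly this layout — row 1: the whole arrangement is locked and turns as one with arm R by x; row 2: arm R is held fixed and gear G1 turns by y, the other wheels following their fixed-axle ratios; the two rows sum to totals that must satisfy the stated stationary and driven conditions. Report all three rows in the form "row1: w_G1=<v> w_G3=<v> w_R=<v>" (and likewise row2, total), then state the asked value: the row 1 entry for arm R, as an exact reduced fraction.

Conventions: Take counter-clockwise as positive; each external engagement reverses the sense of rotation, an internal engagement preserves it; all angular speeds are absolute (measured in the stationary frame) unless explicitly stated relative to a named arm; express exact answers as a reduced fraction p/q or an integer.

row1: w_G1=1 w_G3=1 w_R=1
row2: w_G1=65/21 w_G3=-1 w_R=0
total: w_G1=86/21 w_G3=0 w_R=1
asked value: 1

recognized (axles ride arm R): planetary set, 21/22/65 teeth
superposition row 1 [locked train]: every member turns x
row 2 (arm held, sun turns y): ω_ring = −(21/65)·y, ω_arm = 0
boundary: total ω_ring = x − (21/65)·y = 0 and total ω_arm = x = 1  ⇒  y = 65/21, x = 1
row 2 ring = −(21/65)·65/21 = -1
totals (row 1 + row 2): sun 1 + 65/21 = 86/21, ring 1 + (-1) = 0, arm 1 + 0 = 1
asked cell (row1, arm) = 1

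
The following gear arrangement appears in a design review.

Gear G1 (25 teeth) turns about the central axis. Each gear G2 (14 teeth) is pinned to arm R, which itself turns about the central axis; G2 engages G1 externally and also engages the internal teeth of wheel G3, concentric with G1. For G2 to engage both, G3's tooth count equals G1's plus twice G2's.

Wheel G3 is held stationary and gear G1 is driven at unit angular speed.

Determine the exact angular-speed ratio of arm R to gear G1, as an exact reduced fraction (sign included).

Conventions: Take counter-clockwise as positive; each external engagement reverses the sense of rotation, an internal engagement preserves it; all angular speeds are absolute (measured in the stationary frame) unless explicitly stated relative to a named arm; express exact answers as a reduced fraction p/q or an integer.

25/78

topology: planetary set — G1 25T / G2 14T / G3 53T, arm = carrier (Willis)
ring teeth: 25 + 2·14 = 53
25(ω_sun−ω_arm) = −53(ω_ring−ω_arm),  ω_ring = 0, ω_sun = 1
25(1−ω_arm) = −53(0−ω_arm)  ⇒  78·ω_arm = 25  ⇒  ω_arm = 25/78
ω_out/ω_in = 25/78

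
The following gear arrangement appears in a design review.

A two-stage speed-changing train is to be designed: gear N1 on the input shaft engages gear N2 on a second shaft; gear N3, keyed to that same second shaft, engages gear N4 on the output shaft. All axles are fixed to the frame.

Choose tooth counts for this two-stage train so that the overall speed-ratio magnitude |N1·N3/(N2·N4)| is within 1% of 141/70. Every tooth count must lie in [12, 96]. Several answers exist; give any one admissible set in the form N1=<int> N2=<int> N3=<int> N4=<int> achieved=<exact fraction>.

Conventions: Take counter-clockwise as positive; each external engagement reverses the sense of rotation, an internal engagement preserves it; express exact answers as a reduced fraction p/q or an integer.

topology: fixed-axis compound train — 2 stages, target 141/70
target = 141/70 in lowest terms: an exact hit needs N1·N3 = k·141 and N2·N4 = k·70 for one integer k, every count in [12, 96]; additionally prefer no 1:1 stage (N1 ≠ N2, N3 ≠ N4)
k = 1…3: no 1:1-free in-range split of k·141 and k·70 into factor pairs; take k = 4
k = 4: N1·N3 = 564 = 12·47, N2·N4 = 280 = 14·20
achieved = 12·47/(14·20) = 141/70; |achieved − target| = 0 ≤ 141/7000 ✓

N1=12 N2=14 N3=47 N4=20 achieved=141/70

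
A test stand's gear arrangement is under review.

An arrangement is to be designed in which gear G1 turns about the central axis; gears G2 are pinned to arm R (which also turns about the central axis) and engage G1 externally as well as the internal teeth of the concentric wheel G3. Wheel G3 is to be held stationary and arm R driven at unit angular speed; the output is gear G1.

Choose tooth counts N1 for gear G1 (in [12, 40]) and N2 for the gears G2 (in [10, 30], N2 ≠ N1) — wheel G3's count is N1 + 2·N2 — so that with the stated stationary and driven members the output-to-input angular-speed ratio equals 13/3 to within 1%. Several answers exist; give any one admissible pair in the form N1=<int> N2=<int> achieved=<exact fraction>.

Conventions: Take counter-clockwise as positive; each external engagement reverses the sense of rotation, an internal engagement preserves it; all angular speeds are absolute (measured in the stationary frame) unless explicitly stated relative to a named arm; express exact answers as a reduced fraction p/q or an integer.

N1=12 N2=14 achieved=13/3

design class (target 13/3): planetary set
Willis with ω_ring = 0: ω_sun/ω_arm = (N1+N3)/N1; set equal to 13/3  ⇒  N3/N1 = 13/3 − 1 = 10/3
N3 = N1 + 2·N2  ⇒  N2/N1 = (N3/N1 − 1)/2 = (10/3 − 1)/2 = 7/6
smallest multiple with N1 ≥ 12 and N2 ≥ 10: k = 2  ⇒  N1 = 2·6 = 12, N2 = 2·7 = 14 (N1 ≤ 40, N2 ≤ 30, N2 ≠ N1 ✓), N3 = 12 + 2·14 = 40
check: (N1+N3)/N1 with N1 = 12, N3 = 40 gives 13/3; |achieved − target| = 0 ≤ 13/300 ✓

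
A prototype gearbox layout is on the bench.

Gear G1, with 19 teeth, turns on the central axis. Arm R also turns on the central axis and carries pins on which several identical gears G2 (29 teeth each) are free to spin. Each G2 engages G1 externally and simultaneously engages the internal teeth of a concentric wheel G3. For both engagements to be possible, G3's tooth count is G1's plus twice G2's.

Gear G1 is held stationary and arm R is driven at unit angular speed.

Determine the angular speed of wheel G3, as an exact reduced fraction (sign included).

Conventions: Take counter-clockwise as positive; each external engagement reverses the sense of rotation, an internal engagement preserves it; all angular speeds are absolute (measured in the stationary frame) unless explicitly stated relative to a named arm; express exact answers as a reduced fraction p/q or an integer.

96/77

planetary set (19T centre, 29T on arm, 77T internal) — Willis relation
ring teeth: 19 + 2·29 = 77
19(ω_sun−ω_arm) = −77(ω_ring−ω_arm),  ω_sun = 0, ω_arm = 1
ω_ring = 1 − (19/77)(0−1) = 96/77
exact speed ratio = 96/77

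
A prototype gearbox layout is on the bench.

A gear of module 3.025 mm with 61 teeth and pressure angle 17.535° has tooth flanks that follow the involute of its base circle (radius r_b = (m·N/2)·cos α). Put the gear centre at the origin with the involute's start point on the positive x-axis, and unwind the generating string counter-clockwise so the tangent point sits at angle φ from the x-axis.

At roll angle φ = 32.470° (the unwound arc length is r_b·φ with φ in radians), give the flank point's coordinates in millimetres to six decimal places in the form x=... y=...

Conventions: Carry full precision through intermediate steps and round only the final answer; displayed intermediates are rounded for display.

x=100.988181 y=5.167808

recognized (one wheel, involute flank): single-mesh tooth geometry, m = 3.025, N = 61
pitch radius r_p = m·N/2 = 3.025·61/2 = 92.262500
base radius r_b = r_p·cos α = 92.262500·cos 17.535° = 87.975346
roll angle φ = 32.470° = 0.56670841 rad
x = r_b·(cos φ + φ·sin φ) = 100.988181
y = r_b·(sin φ − φ·cos φ) = 5.167808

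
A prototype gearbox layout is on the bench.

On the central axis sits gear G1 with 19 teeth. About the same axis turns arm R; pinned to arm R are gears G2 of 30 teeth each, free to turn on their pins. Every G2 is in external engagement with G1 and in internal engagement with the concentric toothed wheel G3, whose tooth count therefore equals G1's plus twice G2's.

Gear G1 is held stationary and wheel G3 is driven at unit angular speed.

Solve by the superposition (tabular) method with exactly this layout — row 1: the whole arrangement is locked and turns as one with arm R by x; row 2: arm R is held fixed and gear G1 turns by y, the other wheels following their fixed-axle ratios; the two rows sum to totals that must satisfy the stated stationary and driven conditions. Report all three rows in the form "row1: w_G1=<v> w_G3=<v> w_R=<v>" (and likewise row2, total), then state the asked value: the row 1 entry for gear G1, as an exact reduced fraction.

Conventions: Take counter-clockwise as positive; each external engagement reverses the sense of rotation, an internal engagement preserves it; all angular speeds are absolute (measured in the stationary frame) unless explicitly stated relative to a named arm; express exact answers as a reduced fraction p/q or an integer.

row1: w_G1=79/98 w_G3=79/98 w_R=79/98
row2: w_G1=-79/98 w_G3=19/98 w_R=0
total: w_G1=0 w_G3=1 w_R=79/98
asked value: 79/98

recognized (axles ride arm R): planetary set, 19/30/79 teeth
row 1 — lock + rotate with arm: ω_sun = ω_ring = ω_arm = x
row 2 — arm fixed, fixed-axis ratios: sun y, ring −(19/79)·y, arm 0
boundary: total ω_sun = x + y = 0 and total ω_ring = x − (19/79)·y = 1  ⇒  y = -79/98, x = 79/98
row 2 ring = −(19/79)·(-79/98) = 19/98
totals (row 1 + row 2): sun 79/98 + (-79/98) = 0, ring 79/98 + 19/98 = 1, arm 79/98 + 0 = 79/98
asked cell (row1, sun) = 79/98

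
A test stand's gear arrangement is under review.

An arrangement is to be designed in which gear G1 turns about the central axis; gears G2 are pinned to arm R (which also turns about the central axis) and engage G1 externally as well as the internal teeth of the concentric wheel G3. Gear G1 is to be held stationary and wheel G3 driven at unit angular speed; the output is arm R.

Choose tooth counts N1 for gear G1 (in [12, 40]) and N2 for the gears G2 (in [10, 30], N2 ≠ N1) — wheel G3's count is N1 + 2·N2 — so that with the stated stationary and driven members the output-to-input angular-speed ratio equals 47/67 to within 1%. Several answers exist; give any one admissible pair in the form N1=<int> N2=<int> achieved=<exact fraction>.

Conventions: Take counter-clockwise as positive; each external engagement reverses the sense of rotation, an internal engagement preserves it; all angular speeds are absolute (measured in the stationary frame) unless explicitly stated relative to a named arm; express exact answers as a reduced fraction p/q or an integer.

planetary set to be sized for 47/67 (Willis relation)
Willis with ω_sun = 0: ω_arm/ω_ring = N3/(N1+N3); set equal to 47/67  ⇒  N3/N1 = (47/67)/(1 − 47/67) = 47/20
N3 = N1 + 2·N2  ⇒  N2/N1 = (N3/N1 − 1)/2 = (47/20 − 1)/2 = 27/40
smallest multiple with N1 ≥ 12 and N2 ≥ 10: k = 1  ⇒  N1 = 1·40 = 40, N2 = 1·27 = 27 (N1 ≤ 40, N2 ≤ 30, N2 ≠ N1 ✓), N3 = 40 + 2·27 = 94
check: N3/(N1+N3) with N1 = 40, N3 = 94 gives 47/67; |achieved − target| = 0 ≤ 47/6700 ✓

N1=40 N2=27 achieved=47/67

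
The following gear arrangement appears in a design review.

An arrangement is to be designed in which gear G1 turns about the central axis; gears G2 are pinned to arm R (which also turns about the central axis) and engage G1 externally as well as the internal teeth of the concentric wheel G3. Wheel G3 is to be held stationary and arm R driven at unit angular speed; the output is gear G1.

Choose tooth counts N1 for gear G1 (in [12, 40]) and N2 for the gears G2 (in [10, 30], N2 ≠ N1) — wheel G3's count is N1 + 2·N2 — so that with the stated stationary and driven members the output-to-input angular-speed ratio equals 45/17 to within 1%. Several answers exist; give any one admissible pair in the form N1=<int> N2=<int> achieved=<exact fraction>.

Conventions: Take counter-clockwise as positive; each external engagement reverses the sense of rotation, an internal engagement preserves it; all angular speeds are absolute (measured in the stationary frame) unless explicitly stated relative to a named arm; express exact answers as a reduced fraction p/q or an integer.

topology: planetary set — design target 45/17, arm = carrier (Willis)
Willis with ω_ring = 0: ω_sun/ω_arm = (N1+N3)/N1; set equal to 45/17  ⇒  N3/N1 = 45/17 − 1 = 28/17
N3 = N1 + 2·N2  ⇒  N2/N1 = (N3/N1 − 1)/2 = (28/17 − 1)/2 = 11/34
smallest multiple with N1 ≥ 12 and N2 ≥ 10: k = 1  ⇒  N1 = 1·34 = 34, N2 = 1·11 = 11 (N1 ≤ 40, N2 ≤ 30, N2 ≠ N1 ✓), N3 = 34 + 2·11 = 56
check: (N1+N3)/N1 with N1 = 34, N3 = 56 gives 45/17; |achieved − target| = 0 ≤ 9/340 ✓

N1=34 N2=11 achieved=45/17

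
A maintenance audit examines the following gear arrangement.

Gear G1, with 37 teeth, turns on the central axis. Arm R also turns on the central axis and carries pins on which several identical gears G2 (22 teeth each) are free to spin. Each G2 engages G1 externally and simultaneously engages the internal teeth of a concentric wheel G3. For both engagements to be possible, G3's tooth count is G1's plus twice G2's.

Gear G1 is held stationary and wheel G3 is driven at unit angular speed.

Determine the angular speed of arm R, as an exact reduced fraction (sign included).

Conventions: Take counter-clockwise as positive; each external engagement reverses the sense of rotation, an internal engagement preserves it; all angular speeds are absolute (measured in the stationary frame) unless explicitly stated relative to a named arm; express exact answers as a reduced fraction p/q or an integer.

81/118

planetary set (37T centre, 22T on arm, 81T internal) — Willis relation
ring teeth: 37 + 2·22 = 81
37(ω_sun−ω_arm) = −81(ω_ring−ω_arm),  ω_sun = 0, ω_ring = 1
37(0−ω_arm) = −81(1−ω_arm)  ⇒  118·ω_arm = 81  ⇒  ω_arm = 81/118
exact speed ratio = 81/118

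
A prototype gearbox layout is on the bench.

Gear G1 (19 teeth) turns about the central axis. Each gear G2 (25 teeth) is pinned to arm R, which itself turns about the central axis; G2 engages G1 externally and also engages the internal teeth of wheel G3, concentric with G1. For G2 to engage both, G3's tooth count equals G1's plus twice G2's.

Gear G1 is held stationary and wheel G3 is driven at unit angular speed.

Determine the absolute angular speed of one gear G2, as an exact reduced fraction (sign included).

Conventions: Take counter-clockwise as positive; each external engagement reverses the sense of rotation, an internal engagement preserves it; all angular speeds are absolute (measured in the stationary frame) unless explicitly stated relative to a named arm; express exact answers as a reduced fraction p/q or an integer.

69/50

recognized (axles ride arm R): planetary set, 19/25/69 teeth
ring teeth: 19 + 2·25 = 69
19(ω_sun−ω_arm) = −69(ω_ring−ω_arm),  ω_sun = 0, ω_ring = 1
19(0−ω_arm) = −69(1−ω_arm)  ⇒  88·ω_arm = 69  ⇒  ω_arm = 69/88
sun–planet mesh: 19·(0−69/88) = −25·(ω_p−ω_arm)  ⇒  ω_p−ω_arm = 1311/2200
ω_p = 69/88 + 1311/2200 = 69/50
exact speed ratio = 69/50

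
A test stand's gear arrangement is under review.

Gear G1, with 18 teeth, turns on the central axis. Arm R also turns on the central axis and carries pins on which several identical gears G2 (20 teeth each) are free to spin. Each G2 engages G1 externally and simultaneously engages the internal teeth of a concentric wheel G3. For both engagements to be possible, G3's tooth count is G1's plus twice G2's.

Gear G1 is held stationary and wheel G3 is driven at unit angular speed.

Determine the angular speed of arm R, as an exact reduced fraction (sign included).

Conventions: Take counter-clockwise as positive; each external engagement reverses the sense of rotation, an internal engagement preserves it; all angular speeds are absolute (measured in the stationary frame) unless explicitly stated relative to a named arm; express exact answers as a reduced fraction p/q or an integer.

recognized (axles ride arm R): planetary set, 18/20/58 teeth
ring teeth: 18 + 2·20 = 58
18(ω_sun−ω_arm) = −58(ω_ring−ω_arm),  ω_sun = 0, ω_ring = 1
18(0−ω_arm) = −58(1−ω_arm)  ⇒  76·ω_arm = 58  ⇒  ω_arm = 29/38
exact speed ratio = 29/38

29/38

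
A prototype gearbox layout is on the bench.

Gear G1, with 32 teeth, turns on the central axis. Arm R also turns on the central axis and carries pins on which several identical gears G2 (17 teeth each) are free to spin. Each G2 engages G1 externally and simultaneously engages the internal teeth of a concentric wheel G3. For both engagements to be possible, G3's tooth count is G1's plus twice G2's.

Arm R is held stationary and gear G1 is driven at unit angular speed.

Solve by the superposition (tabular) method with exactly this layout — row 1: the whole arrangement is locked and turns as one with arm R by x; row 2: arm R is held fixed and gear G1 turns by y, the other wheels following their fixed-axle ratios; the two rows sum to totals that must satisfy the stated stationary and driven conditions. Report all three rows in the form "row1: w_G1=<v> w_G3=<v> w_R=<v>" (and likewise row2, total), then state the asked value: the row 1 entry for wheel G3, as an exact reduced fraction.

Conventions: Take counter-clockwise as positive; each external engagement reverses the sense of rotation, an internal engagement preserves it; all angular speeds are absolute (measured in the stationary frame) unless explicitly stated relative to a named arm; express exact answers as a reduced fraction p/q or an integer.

row1: w_G1=0 w_G3=0 w_R=0
row2: w_G1=1 w_G3=-16/33 w_R=0
total: w_G1=1 w_G3=-16/33 w_R=0
asked value: 0

planetary set (32T centre, 17T on arm, 66T internal) — Willis relation
row 1 — lock + rotate with arm: ω_sun = ω_ring = ω_arm = x
row 2: sun turns y, ring = −(32/66)·y, arm 0
boundary: total ω_arm = x = 0 and total ω_sun = x + y = 1  ⇒  y = 1, x = 0
row 2 ring = −(32/66)·1 = -16/33
totals (row 1 + row 2): sun 0 + 1 = 1, ring 0 + (-16/33) = -16/33, arm 0 + 0 = 0
asked cell (row1, ring) = 0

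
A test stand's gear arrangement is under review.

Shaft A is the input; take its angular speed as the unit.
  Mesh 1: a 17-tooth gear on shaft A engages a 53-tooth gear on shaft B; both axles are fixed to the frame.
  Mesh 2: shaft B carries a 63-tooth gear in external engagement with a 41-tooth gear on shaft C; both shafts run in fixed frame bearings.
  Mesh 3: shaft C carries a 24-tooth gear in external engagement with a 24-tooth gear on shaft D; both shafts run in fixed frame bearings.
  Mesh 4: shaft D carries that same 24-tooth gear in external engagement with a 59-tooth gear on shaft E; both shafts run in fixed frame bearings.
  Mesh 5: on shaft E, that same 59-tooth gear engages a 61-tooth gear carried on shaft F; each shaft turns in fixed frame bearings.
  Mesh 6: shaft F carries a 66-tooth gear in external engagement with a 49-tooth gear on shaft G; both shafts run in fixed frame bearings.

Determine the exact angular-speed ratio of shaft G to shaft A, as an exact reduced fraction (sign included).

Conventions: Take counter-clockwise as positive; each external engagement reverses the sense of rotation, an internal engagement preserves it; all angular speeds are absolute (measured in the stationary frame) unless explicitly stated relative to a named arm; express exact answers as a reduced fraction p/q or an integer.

242352/927871

class = fixed-axis compound train [6 meshes; 6 ratios multiply, 6 sense flips]
mesh 1 [17T→53T]: running ratio 17/53, sense −
mesh 2 [63T→41T]: running ratio 1071/2173, sense +
mesh 3 [24T→24T]: running ratio 1071/2173, sense −
mesh 4 [24T→59T]: running ratio 25704/128207, sense +
mesh 5 [59T→61T]: running ratio 25704/132553, sense −
mesh 6 [66T→49T]: running ratio 242352/927871, sense +
ω_out/ω_in = 242352/927871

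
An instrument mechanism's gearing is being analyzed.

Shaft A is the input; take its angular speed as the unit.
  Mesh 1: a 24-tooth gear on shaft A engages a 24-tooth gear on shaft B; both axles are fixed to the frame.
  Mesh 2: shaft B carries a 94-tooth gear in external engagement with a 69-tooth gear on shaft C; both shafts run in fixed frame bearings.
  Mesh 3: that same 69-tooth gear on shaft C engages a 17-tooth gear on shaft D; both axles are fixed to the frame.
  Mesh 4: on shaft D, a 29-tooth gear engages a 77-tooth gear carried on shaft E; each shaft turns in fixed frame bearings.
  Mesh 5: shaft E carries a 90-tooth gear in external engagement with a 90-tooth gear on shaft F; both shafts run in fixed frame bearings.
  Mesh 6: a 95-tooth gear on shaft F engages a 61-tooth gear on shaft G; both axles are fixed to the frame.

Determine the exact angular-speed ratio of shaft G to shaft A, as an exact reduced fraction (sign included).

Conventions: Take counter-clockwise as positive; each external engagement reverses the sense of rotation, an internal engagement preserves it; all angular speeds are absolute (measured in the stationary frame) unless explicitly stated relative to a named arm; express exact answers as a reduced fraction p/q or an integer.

class = fixed-axis compound train [6 meshes; 6 ratios multiply, 6 sense flips]
mesh 1 [24T→24T]: running ratio 1, sense −
mesh 2 [94T→69T]: running ratio 94/69, sense +
mesh 3 [69T→17T]: running ratio 94/17, sense −
mesh 4 [29T→77T]: running ratio 2726/1309, sense +
mesh 5 [90T→90T]: running ratio 2726/1309, sense −
mesh 6 [95T→61T]: running ratio 258970/79849, sense +
ω_out/ω_in = 258970/79849

258970/79849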